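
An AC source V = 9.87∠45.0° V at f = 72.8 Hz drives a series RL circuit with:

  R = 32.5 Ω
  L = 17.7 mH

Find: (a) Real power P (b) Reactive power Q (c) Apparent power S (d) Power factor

Step 1 — Angular frequency: ω = 2π·f = 2π·72.8 = 457.4 rad/s.
Step 2 — Component impedances:
  R: Z = R = 32.5 Ω
  L: Z = jωL = j·457.4·0.0177 = 0 + j8.096 Ω
Step 3 — Series combination: Z_total = R + L = 32.5 + j8.096 Ω = 33.49∠14.0° Ω.
Step 4 — Source phasor: V = 9.87∠45.0° V = 6.979 + j6.979 V.
Step 5 — Current: I = V / Z = 0.2526 + j0.1518 A = 0.2947∠31.0° A.
Step 6 — Complex power: S = V·I* = 2.822 + j0.7031 VA.
Step 7 — Real power: P = Re(S) = 2.822 W.
Step 8 — Reactive power: Q = Im(S) = 0.7031 VAR.
Step 9 — Apparent power: |S| = 2.909 VA.
Step 10 — Power factor: PF = P/|S| = 0.9703 (lagging).

(a) P = 2.822 W  (b) Q = 0.7031 VAR  (c) S = 2.909 VA  (d) PF = 0.9703 (lagging)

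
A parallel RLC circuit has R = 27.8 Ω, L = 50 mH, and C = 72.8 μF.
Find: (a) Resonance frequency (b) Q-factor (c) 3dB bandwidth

Step 1 — Resonance: ω₀ = 1/√(LC) = 1/√(0.05·7.28e-05) = 524.1 rad/s.
Step 2 — f₀ = ω₀/(2π) = 83.42 Hz.
Step 3 — Parallel Q: Q = R/(ω₀L) = 27.8/(524.1·0.05) = 1.061.
Step 4 — Bandwidth: Δω = ω₀/Q = 494.1 rad/s; BW = Δω/(2π) = 78.64 Hz.

(a) f₀ = 83.42 Hz  (b) Q = 1.061  (c) BW = 78.64 Hz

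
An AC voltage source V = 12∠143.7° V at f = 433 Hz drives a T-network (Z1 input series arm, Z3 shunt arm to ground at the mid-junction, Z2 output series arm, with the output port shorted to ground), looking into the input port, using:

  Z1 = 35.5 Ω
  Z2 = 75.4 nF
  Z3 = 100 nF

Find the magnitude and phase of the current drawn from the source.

Step 1 — Angular frequency: ω = 2π·f = 2π·433 = 2721 rad/s.
Step 2 — Component impedances:
  Z1: Z = R = 35.5 Ω
  Z2: Z = 1/(jωC) = -j/(ω·C) = 0 - j4875 Ω
  Z3: Z = 1/(jωC) = -j/(ω·C) = 0 - j3676 Ω
Step 3 — With the output port shorted to ground, the output series arm Z2 runs from the junction to ground; the shunt arm Z3 also runs from the junction to ground. They appear in parallel: Z3 || Z2 = 0 - j2096 Ω.
Step 4 — Series with input arm Z1: Z_in = Z1 + (Z3 || Z2) = 35.5 - j2096 Ω = 2096∠-89.0° Ω.
Step 5 — Source phasor: V = 12∠143.7° V = -9.671 + j7.104 V.
Step 6 — Ohm's law: I = V / Z_total = (-9.671 + j7.104) / (35.5 - j2096) = -0.003467 - j0.004556 A.
Step 7 — Convert to polar: |I| = 0.005726 A, ∠I = -127.3°.

I = 0.005726∠-127.3° A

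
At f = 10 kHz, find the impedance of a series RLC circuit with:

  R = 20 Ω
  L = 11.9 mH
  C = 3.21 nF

Step 1 — Angular frequency: ω = 2π·f = 2π·1e+04 = 6.283e+04 rad/s.
Step 2 — Component impedances:
  R: Z = R = 20 Ω
  L: Z = jωL = j·6.283e+04·0.0119 = 0 + j747.7 Ω
  C: Z = 1/(jωC) = -j/(ω·C) = 0 - j4958 Ω
Step 3 — Series combination: Z_total = R + L + C = 20 - j4210 Ω = 4210∠-89.7° Ω.

Z = 20 - j4210 Ω = 4210∠-89.7° Ω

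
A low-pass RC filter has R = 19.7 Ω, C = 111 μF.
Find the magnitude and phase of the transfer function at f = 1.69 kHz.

Step 1 — Angular frequency: ω = 2π·1690 = 1.062e+04 rad/s.
Step 2 — Transfer function: H(jω) = 1/(1 + jωRC).
Step 3 — Denominator: 1 + jωRC = 1 + j·1.062e+04·19.7·0.000111 = 1 + j23.22.
Step 4 — H = 0.001851 - j0.04299.
Step 5 — Magnitude: |H| = 0.04303 (-27.3 dB); phase: φ = -87.5°.

|H| = 0.04303 (-27.3 dB), φ = -87.5°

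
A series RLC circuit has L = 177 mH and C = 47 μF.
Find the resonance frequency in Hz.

Step 1 — Resonance condition Im(Z)=0 gives ω₀ = 1/√(LC).
Step 2 — ω₀ = 1/√(0.177·4.7e-05) = 346.7 rad/s.
Step 3 — f₀ = ω₀/(2π) = 55.18 Hz.

f₀ = 55.18 Hz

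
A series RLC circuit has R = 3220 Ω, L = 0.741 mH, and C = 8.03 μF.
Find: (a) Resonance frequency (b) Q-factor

Step 1 — Resonance condition Im(Z)=0 gives ω₀ = 1/√(LC).
Step 2 — ω₀ = 1/√(0.000741·8.03e-06) = 1.296e+04 rad/s.
Step 3 — f₀ = ω₀/(2π) = 2063 Hz.
Step 4 — Series Q: Q = ω₀L/R = 1.296e+04·0.000741/3220 = 0.002983.

(a) f₀ = 2063 Hz  (b) Q = 0.002983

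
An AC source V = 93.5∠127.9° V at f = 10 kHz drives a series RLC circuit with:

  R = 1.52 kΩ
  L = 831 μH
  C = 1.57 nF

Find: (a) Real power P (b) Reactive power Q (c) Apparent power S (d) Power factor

Step 1 — Angular frequency: ω = 2π·f = 2π·1e+04 = 6.283e+04 rad/s.
Step 2 — Component impedances:
  R: Z = R = 1520 Ω
  L: Z = jωL = j·6.283e+04·0.000831 = 0 + j52.21 Ω
  C: Z = 1/(jωC) = -j/(ω·C) = 0 - j1.014e+04 Ω
Step 3 — Series combination: Z_total = R + L + C = 1520 - j1.009e+04 Ω = 1.02e+04∠-81.4° Ω.
Step 4 — Source phasor: V = 93.5∠127.9° V = -57.44 + j73.78 V.
Step 5 — Current: I = V / Z = -0.007993 - j0.004491 A = 0.009168∠-150.7° A.
Step 6 — Complex power: S = V·I* = 0.1277 - j0.8476 VA.
Step 7 — Real power: P = Re(S) = 0.1277 W.
Step 8 — Reactive power: Q = Im(S) = -0.8476 VAR.
Step 9 — Apparent power: |S| = 0.8572 VA.
Step 10 — Power factor: PF = P/|S| = 0.149 (leading).

(a) P = 0.1277 W  (b) Q = -0.8476 VAR  (c) S = 0.8572 VA  (d) PF = 0.149 (leading)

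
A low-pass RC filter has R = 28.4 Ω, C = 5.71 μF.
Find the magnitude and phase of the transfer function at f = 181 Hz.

Step 1 — Angular frequency: ω = 2π·181 = 1137 rad/s.
Step 2 — Transfer function: H(jω) = 1/(1 + jωRC).
Step 3 — Denominator: 1 + jωRC = 1 + j·1137·28.4·5.71e-06 = 1 + j0.1844.
Step 4 — H = 0.9671 - j0.1784.
Step 5 — Magnitude: |H| = 0.9834 (-0.1 dB); phase: φ = -10.4°.

|H| = 0.9834 (-0.1 dB), φ = -10.4°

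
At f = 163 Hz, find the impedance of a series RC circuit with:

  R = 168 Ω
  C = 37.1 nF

Step 1 — Angular frequency: ω = 2π·f = 2π·163 = 1024 rad/s.
Step 2 — Component impedances:
  R: Z = R = 168 Ω
  C: Z = 1/(jωC) = -j/(ω·C) = 0 - j2.632e+04 Ω
Step 3 — Series combination: Z_total = R + C = 168 - j2.632e+04 Ω = 2.632e+04∠-89.6° Ω.

Z = 168 - j2.632e+04 Ω = 2.632e+04∠-89.6° Ω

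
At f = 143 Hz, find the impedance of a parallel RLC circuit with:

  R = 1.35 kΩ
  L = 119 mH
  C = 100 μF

Step 1 — Angular frequency: ω = 2π·f = 2π·143 = 898.5 rad/s.
Step 2 — Component impedances:
  R: Z = R = 1350 Ω
  L: Z = jωL = j·898.5·0.119 = 0 + j106.9 Ω
  C: Z = 1/(jωC) = -j/(ω·C) = 0 - j11.13 Ω
Step 3 — Parallel combination: 1/Z_total = 1/R + 1/L + 1/C; Z_total = 0.1143 - j12.42 Ω = 12.42∠-89.5° Ω.

Z = 0.1143 - j12.42 Ω = 12.42∠-89.5° Ω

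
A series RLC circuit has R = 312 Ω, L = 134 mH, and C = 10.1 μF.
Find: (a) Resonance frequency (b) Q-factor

Step 1 — Resonance condition Im(Z)=0 gives ω₀ = 1/√(LC).
Step 2 — ω₀ = 1/√(0.134·1.01e-05) = 859.6 rad/s.
Step 3 — f₀ = ω₀/(2π) = 136.8 Hz.
Step 4 — Series Q: Q = ω₀L/R = 859.6·0.134/312 = 0.3692.

(a) f₀ = 136.8 Hz  (b) Q = 0.3692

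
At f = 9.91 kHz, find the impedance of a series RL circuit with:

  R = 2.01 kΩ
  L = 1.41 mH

Step 1 — Angular frequency: ω = 2π·f = 2π·9910 = 6.227e+04 rad/s.
Step 2 — Component impedances:
  R: Z = R = 2010 Ω
  L: Z = jωL = j·6.227e+04·0.00141 = 0 + j87.8 Ω
Step 3 — Series combination: Z_total = R + L = 2010 + j87.8 Ω = 2012∠2.5° Ω.

Z = 2010 + j87.8 Ω = 2012∠2.5° Ω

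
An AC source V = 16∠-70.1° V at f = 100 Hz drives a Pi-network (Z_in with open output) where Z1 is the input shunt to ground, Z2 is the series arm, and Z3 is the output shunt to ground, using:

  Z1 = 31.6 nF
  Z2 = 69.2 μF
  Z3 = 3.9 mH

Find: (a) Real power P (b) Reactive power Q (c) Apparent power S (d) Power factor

Step 1 — Angular frequency: ω = 2π·f = 2π·100 = 628.3 rad/s.
Step 2 — Component impedances:
  Z1: Z = 1/(jωC) = -j/(ω·C) = 0 - j5.037e+04 Ω
  Z2: Z = 1/(jωC) = -j/(ω·C) = 0 - j23 Ω
  Z3: Z = jωL = j·628.3·0.0039 = 0 + j2.45 Ω
Step 3 — With open output, the series arm Z2 and the output shunt Z3 appear in series to ground: Z2 + Z3 = 0 - j20.55 Ω.
Step 4 — Parallel with input shunt Z1: Z_in = Z1 || (Z2 + Z3) = 0 - j20.54 Ω = 20.54∠-90.0° Ω.
Step 5 — Source phasor: V = 16∠-70.1° V = 5.446 - j15.04 V.
Step 6 — Current: I = V / Z = 0.7324 + j0.2651 A = 0.779∠19.9° A.
Step 7 — Complex power: S = V·I* = 0 - j12.46 VA.
Step 8 — Real power: P = Re(S) = 0 W.
Step 9 — Reactive power: Q = Im(S) = -12.46 VAR.
Step 10 — Apparent power: |S| = 12.46 VA.
Step 11 — Power factor: PF = P/|S| = 0 (leading).

(a) P = 0 W  (b) Q = -12.46 VAR  (c) S = 12.46 VA  (d) PF = 0 (leading)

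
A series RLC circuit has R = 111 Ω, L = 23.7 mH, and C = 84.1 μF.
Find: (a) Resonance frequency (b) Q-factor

Step 1 — Resonance condition Im(Z)=0 gives ω₀ = 1/√(LC).
Step 2 — ω₀ = 1/√(0.0237·8.41e-05) = 708.3 rad/s.
Step 3 — f₀ = ω₀/(2π) = 112.7 Hz.
Step 4 — Series Q: Q = ω₀L/R = 708.3·0.0237/111 = 0.1512.

(a) f₀ = 112.7 Hz  (b) Q = 0.1512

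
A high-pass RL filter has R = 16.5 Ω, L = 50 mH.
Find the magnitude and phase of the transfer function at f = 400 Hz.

Step 1 — Angular frequency: ω = 2π·400 = 2513 rad/s.
Step 2 — Transfer function: H(jω) = jωL/(R + jωL).
Step 3 — Numerator jωL = j·125.7; denominator R + jωL = 16.5 + j125.7.
Step 4 — H = 0.9831 + j0.1291.
Step 5 — Magnitude: |H| = 0.9915 (-0.1 dB); phase: φ = 7.5°.

|H| = 0.9915 (-0.1 dB), φ = 7.5°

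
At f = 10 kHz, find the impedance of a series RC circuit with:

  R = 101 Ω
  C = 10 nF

Step 1 — Angular frequency: ω = 2π·f = 2π·1e+04 = 6.283e+04 rad/s.
Step 2 — Component impedances:
  R: Z = R = 101 Ω
  C: Z = 1/(jωC) = -j/(ω·C) = 0 - j1592 Ω
Step 3 — Series combination: Z_total = R + C = 101 - j1592 Ω = 1595∠-86.4° Ω.

Z = 101 - j1592 Ω = 1595∠-86.4° Ω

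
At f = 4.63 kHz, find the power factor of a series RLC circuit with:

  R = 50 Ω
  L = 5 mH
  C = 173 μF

Step 1 — Angular frequency: ω = 2π·f = 2π·4630 = 2.909e+04 rad/s.
Step 2 — Component impedances:
  R: Z = R = 50 Ω
  L: Z = jωL = j·2.909e+04·0.005 = 0 + j145.5 Ω
  C: Z = 1/(jωC) = -j/(ω·C) = 0 - j0.1987 Ω
Step 3 — Series combination: Z_total = R + L + C = 50 + j145.3 Ω = 153.6∠71.0° Ω.
Step 4 — Power factor: PF = cos(φ) = Re(Z)/|Z| = 50/153.6 = 0.3255.
Step 5 — Type: Im(Z) = 145.3 ⇒ lagging (phase φ = 71.0°).

PF = 0.3255 (lagging, φ = 71.0°)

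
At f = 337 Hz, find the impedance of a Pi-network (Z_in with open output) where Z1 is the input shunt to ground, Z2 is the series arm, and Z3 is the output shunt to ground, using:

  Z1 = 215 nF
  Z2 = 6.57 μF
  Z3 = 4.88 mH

Step 1 — Angular frequency: ω = 2π·f = 2π·337 = 2117 rad/s.
Step 2 — Component impedances:
  Z1: Z = 1/(jωC) = -j/(ω·C) = 0 - j2197 Ω
  Z2: Z = 1/(jωC) = -j/(ω·C) = 0 - j71.88 Ω
  Z3: Z = jωL = j·2117·0.00488 = 0 + j10.33 Ω
Step 3 — With open output, the series arm Z2 and the output shunt Z3 appear in series to ground: Z2 + Z3 = 0 - j61.55 Ω.
Step 4 — Parallel with input shunt Z1: Z_in = Z1 || (Z2 + Z3) = 0 - j59.87 Ω = 59.87∠-90.0° Ω.

Z = 0 - j59.87 Ω = 59.87∠-90.0° Ω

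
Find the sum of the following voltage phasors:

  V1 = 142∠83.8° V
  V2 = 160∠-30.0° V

Step 1 — Convert each phasor to rectangular form:
  V1 = 142·(cos(83.8°) + j·sin(83.8°)) = 15.34 + j141.2 V
  V2 = 160·(cos(-30.0°) + j·sin(-30.0°)) = 138.6 - j80 V
Step 2 — Sum components: V_total = 153.9 + j61.17 V.
Step 3 — Convert to polar: |V_total| = 165.6 V, ∠V_total = 21.7°.

V_total = 165.6∠21.7° V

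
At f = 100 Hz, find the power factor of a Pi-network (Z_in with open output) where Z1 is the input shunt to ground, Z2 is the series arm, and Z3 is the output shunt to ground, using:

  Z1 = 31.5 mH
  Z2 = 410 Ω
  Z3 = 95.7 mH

Step 1 — Angular frequency: ω = 2π·f = 2π·100 = 628.3 rad/s.
Step 2 — Component impedances:
  Z1: Z = jωL = j·628.3·0.0315 = 0 + j19.79 Ω
  Z2: Z = R = 410 Ω
  Z3: Z = jωL = j·628.3·0.0957 = 0 + j60.13 Ω
Step 3 — With open output, the series arm Z2 and the output shunt Z3 appear in series to ground: Z2 + Z3 = 410 + j60.13 Ω.
Step 4 — Parallel with input shunt Z1: Z_in = Z1 || (Z2 + Z3) = 0.9205 + j19.61 Ω = 19.63∠87.3° Ω.
Step 5 — Power factor: PF = cos(φ) = Re(Z)/|Z| = 0.92045/19.634 = 0.04688.
Step 6 — Type: Im(Z) = 19.61 ⇒ lagging (phase φ = 87.3°).

PF = 0.04688 (lagging, φ = 87.3°)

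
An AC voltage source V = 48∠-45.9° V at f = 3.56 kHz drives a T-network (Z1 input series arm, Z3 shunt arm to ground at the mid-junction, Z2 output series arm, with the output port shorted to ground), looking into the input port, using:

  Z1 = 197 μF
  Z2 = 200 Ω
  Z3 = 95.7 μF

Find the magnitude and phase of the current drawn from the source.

Step 1 — Angular frequency: ω = 2π·f = 2π·3560 = 2.237e+04 rad/s.
Step 2 — Component impedances:
  Z1: Z = 1/(jωC) = -j/(ω·C) = 0 - j0.2269 Ω
  Z2: Z = R = 200 Ω
  Z3: Z = 1/(jωC) = -j/(ω·C) = 0 - j0.4672 Ω
Step 3 — With the output port shorted to ground, the output series arm Z2 runs from the junction to ground; the shunt arm Z3 also runs from the junction to ground. They appear in parallel: Z3 || Z2 = 0.001091 - j0.4671 Ω.
Step 4 — Series with input arm Z1: Z_in = Z1 + (Z3 || Z2) = 0.001091 - j0.6941 Ω = 0.6941∠-89.9° Ω.
Step 5 — Source phasor: V = 48∠-45.9° V = 33.4 - j34.47 V.
Step 6 — Ohm's law: I = V / Z_total = (33.4 - j34.47) / (0.001091 - j0.6941) = 49.74 + j48.05 A.
Step 7 — Convert to polar: |I| = 69.16 A, ∠I = 44.0°.

I = 69.16∠44.0° A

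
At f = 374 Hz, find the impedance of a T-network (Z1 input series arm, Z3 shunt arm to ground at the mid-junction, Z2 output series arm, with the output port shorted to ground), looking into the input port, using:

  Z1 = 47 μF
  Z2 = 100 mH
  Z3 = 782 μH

Step 1 — Angular frequency: ω = 2π·f = 2π·374 = 2350 rad/s.
Step 2 — Component impedances:
  Z1: Z = 1/(jωC) = -j/(ω·C) = 0 - j9.054 Ω
  Z2: Z = jωL = j·2350·0.1 = 0 + j235 Ω
  Z3: Z = jωL = j·2350·0.000782 = 0 + j1.838 Ω
Step 3 — With the output port shorted to ground, the output series arm Z2 runs from the junction to ground; the shunt arm Z3 also runs from the junction to ground. They appear in parallel: Z3 || Z2 = 0 + j1.823 Ω.
Step 4 — Series with input arm Z1: Z_in = Z1 + (Z3 || Z2) = 0 - j7.231 Ω = 7.231∠-90.0° Ω.

Z = 0 - j7.231 Ω = 7.231∠-90.0° Ω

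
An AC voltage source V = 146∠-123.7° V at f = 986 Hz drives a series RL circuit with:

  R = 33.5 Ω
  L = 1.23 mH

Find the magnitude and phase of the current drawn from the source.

Step 1 — Angular frequency: ω = 2π·f = 2π·986 = 6195 rad/s.
Step 2 — Component impedances:
  R: Z = R = 33.5 Ω
  L: Z = jωL = j·6195·0.00123 = 0 + j7.62 Ω
Step 3 — Series combination: Z_total = R + L = 33.5 + j7.62 Ω = 34.36∠12.8° Ω.
Step 4 — Source phasor: V = 146∠-123.7° V = -81.01 - j121.5 V.
Step 5 — Ohm's law: I = V / Z_total = (-81.01 - j121.5) / (33.5 + j7.62) = -3.083 - j2.924 A.
Step 6 — Convert to polar: |I| = 4.25 A, ∠I = -136.5°.

I = 4.25∠-136.5° A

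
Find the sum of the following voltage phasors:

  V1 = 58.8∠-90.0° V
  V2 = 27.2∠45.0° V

Step 1 — Convert each phasor to rectangular form:
  V1 = 58.8·(cos(-90.0°) + j·sin(-90.0°)) = 0 - j58.8 V
  V2 = 27.2·(cos(45.0°) + j·sin(45.0°)) = 19.23 + j19.23 V
Step 2 — Sum components: V_total = 19.23 - j39.57 V.
Step 3 — Convert to polar: |V_total| = 43.99 V, ∠V_total = -64.1°.

V_total = 43.99∠-64.1° V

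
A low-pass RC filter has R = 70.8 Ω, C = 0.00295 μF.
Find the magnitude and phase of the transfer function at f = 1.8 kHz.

Step 1 — Angular frequency: ω = 2π·1800 = 1.131e+04 rad/s.
Step 2 — Transfer function: H(jω) = 1/(1 + jωRC).
Step 3 — Denominator: 1 + jωRC = 1 + j·1.131e+04·70.8·2.95e-09 = 1 + j0.002362.
Step 4 — H = 1 - j0.002362.
Step 5 — Magnitude: |H| = 1 (-0.0 dB); phase: φ = -0.1°.

|H| = 1 (-0.0 dB), φ = -0.1°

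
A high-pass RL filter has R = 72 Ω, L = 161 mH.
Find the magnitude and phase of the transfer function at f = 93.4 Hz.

Step 1 — Angular frequency: ω = 2π·93.4 = 586.8 rad/s.
Step 2 — Transfer function: H(jω) = jωL/(R + jωL).
Step 3 — Numerator jωL = j·94.48; denominator R + jωL = 72 + j94.48.
Step 4 — H = 0.6326 + j0.4821.
Step 5 — Magnitude: |H| = 0.7954 (-2.0 dB); phase: φ = 37.3°.

|H| = 0.7954 (-2.0 dB), φ = 37.3°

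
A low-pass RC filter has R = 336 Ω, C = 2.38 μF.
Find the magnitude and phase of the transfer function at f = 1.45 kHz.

Step 1 — Angular frequency: ω = 2π·1450 = 9111 rad/s.
Step 2 — Transfer function: H(jω) = 1/(1 + jωRC).
Step 3 — Denominator: 1 + jωRC = 1 + j·9111·336·2.38e-06 = 1 + j7.286.
Step 4 — H = 0.01849 - j0.1347.
Step 5 — Magnitude: |H| = 0.136 (-17.3 dB); phase: φ = -82.2°.

|H| = 0.136 (-17.3 dB), φ = -82.2°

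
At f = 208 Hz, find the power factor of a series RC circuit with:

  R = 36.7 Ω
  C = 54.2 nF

Step 1 — Angular frequency: ω = 2π·f = 2π·208 = 1307 rad/s.
Step 2 — Component impedances:
  R: Z = R = 36.7 Ω
  C: Z = 1/(jωC) = -j/(ω·C) = 0 - j1.412e+04 Ω
Step 3 — Series combination: Z_total = R + C = 36.7 - j1.412e+04 Ω = 1.412e+04∠-89.9° Ω.
Step 4 — Power factor: PF = cos(φ) = Re(Z)/|Z| = 36.7/14118 = 0.0026.
Step 5 — Type: Im(Z) = -1.412e+04 ⇒ leading (phase φ = -89.9°).

PF = 0.0026 (leading, φ = -89.9°)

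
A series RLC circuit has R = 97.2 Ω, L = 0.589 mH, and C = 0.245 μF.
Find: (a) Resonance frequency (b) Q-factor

Step 1 — Resonance condition Im(Z)=0 gives ω₀ = 1/√(LC).
Step 2 — ω₀ = 1/√(0.000589·2.45e-07) = 8.325e+04 rad/s.
Step 3 — f₀ = ω₀/(2π) = 1.325e+04 Hz.
Step 4 — Series Q: Q = ω₀L/R = 8.325e+04·0.000589/97.2 = 0.5044.

(a) f₀ = 1.325e+04 Hz  (b) Q = 0.5044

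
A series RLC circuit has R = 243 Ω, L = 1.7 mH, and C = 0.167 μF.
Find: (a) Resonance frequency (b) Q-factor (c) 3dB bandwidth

Step 1 — Resonance: ω₀ = 1/√(LC) = 1/√(0.0017·1.67e-07) = 5.935e+04 rad/s.
Step 2 — f₀ = ω₀/(2π) = 9446 Hz.
Step 3 — Series Q: Q = ω₀L/R = 5.935e+04·0.0017/243 = 0.4152.
Step 4 — Bandwidth: Δω = ω₀/Q = 1.429e+05 rad/s; BW = Δω/(2π) = 2.275e+04 Hz.

(a) f₀ = 9446 Hz  (b) Q = 0.4152  (c) BW = 2.275e+04 Hz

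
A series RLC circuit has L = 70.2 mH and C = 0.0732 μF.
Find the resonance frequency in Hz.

Step 1 — Resonance condition Im(Z)=0 gives ω₀ = 1/√(LC).
Step 2 — ω₀ = 1/√(0.0702·7.32e-08) = 1.395e+04 rad/s.
Step 3 — f₀ = ω₀/(2π) = 2220 Hz.

f₀ = 2220 Hz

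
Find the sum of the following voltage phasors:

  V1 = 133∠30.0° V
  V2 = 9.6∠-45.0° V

Step 1 — Convert each phasor to rectangular form:
  V1 = 133·(cos(30.0°) + j·sin(30.0°)) = 115.2 + j66.5 V
  V2 = 9.6·(cos(-45.0°) + j·sin(-45.0°)) = 6.788 - j6.788 V
Step 2 — Sum components: V_total = 122 + j59.71 V.
Step 3 — Convert to polar: |V_total| = 135.8 V, ∠V_total = 26.1°.

V_total = 135.8∠26.1° V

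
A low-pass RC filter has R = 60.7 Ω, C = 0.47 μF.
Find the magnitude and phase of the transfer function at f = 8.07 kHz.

Step 1 — Angular frequency: ω = 2π·8070 = 5.071e+04 rad/s.
Step 2 — Transfer function: H(jω) = 1/(1 + jωRC).
Step 3 — Denominator: 1 + jωRC = 1 + j·5.071e+04·60.7·4.7e-07 = 1 + j1.447.
Step 4 — H = 0.3234 - j0.4678.
Step 5 — Magnitude: |H| = 0.5686 (-4.9 dB); phase: φ = -55.3°.

|H| = 0.5686 (-4.9 dB), φ = -55.3°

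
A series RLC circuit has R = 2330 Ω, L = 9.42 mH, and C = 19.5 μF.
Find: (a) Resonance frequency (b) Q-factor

Step 1 — Resonance condition Im(Z)=0 gives ω₀ = 1/√(LC).
Step 2 — ω₀ = 1/√(0.00942·1.95e-05) = 2333 rad/s.
Step 3 — f₀ = ω₀/(2π) = 371.3 Hz.
Step 4 — Series Q: Q = ω₀L/R = 2333·0.00942/2330 = 0.009433.

(a) f₀ = 371.3 Hz  (b) Q = 0.009433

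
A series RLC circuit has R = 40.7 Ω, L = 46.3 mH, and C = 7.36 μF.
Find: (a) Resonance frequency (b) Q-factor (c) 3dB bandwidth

Step 1 — Resonance condition Im(Z)=0 gives ω₀ = 1/√(LC).
Step 2 — ω₀ = 1/√(0.0463·7.36e-06) = 1713 rad/s.
Step 3 — f₀ = ω₀/(2π) = 272.6 Hz.
Step 4 — Series Q: Q = ω₀L/R = 1713·0.0463/40.7 = 1.949.
Step 5 — 3dB bandwidth: Δω = ω₀/Q = 879 rad/s; BW = Δω/(2π) = 139.9 Hz.

(a) f₀ = 272.6 Hz  (b) Q = 1.949  (c) BW = 139.9 Hz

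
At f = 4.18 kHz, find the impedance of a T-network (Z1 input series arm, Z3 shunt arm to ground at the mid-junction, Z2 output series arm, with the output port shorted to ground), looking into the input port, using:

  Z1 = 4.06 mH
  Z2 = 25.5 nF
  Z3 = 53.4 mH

Step 1 — Angular frequency: ω = 2π·f = 2π·4180 = 2.626e+04 rad/s.
Step 2 — Component impedances:
  Z1: Z = jωL = j·2.626e+04·0.00406 = 0 + j106.6 Ω
  Z2: Z = 1/(jωC) = -j/(ω·C) = 0 - j1493 Ω
  Z3: Z = jωL = j·2.626e+04·0.0534 = 0 + j1402 Ω
Step 3 — With the output port shorted to ground, the output series arm Z2 runs from the junction to ground; the shunt arm Z3 also runs from the junction to ground. They appear in parallel: Z3 || Z2 = 0 + j2.31e+04 Ω.
Step 4 — Series with input arm Z1: Z_in = Z1 + (Z3 || Z2) = 0 + j2.32e+04 Ω = 2.32e+04∠90.0° Ω.

Z = 0 + j2.32e+04 Ω = 2.32e+04∠90.0° Ω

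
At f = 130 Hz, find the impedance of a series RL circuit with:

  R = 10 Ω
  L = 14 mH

Step 1 — Angular frequency: ω = 2π·f = 2π·130 = 816.8 rad/s.
Step 2 — Component impedances:
  R: Z = R = 10 Ω
  L: Z = jωL = j·816.8·0.014 = 0 + j11.44 Ω
Step 3 — Series combination: Z_total = R + L = 10 + j11.44 Ω = 15.19∠48.8° Ω.

Z = 10 + j11.44 Ω = 15.19∠48.8° Ω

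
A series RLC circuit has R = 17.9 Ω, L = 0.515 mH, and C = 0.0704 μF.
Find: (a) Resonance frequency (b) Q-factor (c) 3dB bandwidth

Step 1 — Resonance: ω₀ = 1/√(LC) = 1/√(0.000515·7.04e-08) = 1.661e+05 rad/s.
Step 2 — f₀ = ω₀/(2π) = 2.643e+04 Hz.
Step 3 — Series Q: Q = ω₀L/R = 1.661e+05·0.000515/17.9 = 4.778.
Step 4 — Bandwidth: Δω = ω₀/Q = 3.476e+04 rad/s; BW = Δω/(2π) = 5532 Hz.

(a) f₀ = 2.643e+04 Hz  (b) Q = 4.778  (c) BW = 5532 Hz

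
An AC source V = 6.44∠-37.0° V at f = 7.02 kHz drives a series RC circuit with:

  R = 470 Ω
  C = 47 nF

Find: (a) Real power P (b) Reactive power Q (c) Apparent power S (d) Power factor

Step 1 — Angular frequency: ω = 2π·f = 2π·7020 = 4.411e+04 rad/s.
Step 2 — Component impedances:
  R: Z = R = 470 Ω
  C: Z = 1/(jωC) = -j/(ω·C) = 0 - j482.4 Ω
Step 3 — Series combination: Z_total = R + C = 470 - j482.4 Ω = 673.5∠-45.7° Ω.
Step 4 — Source phasor: V = 6.44∠-37.0° V = 5.143 - j3.876 V.
Step 5 — Current: I = V / Z = 0.009451 + j0.001454 A = 0.009562∠8.7° A.
Step 6 — Complex power: S = V·I* = 0.04297 - j0.04411 VA.
Step 7 — Real power: P = Re(S) = 0.04297 W.
Step 8 — Reactive power: Q = Im(S) = -0.04411 VAR.
Step 9 — Apparent power: |S| = 0.06158 VA.
Step 10 — Power factor: PF = P/|S| = 0.6979 (leading).

(a) P = 0.04297 W  (b) Q = -0.04411 VAR  (c) S = 0.06158 VA  (d) PF = 0.6979 (leading)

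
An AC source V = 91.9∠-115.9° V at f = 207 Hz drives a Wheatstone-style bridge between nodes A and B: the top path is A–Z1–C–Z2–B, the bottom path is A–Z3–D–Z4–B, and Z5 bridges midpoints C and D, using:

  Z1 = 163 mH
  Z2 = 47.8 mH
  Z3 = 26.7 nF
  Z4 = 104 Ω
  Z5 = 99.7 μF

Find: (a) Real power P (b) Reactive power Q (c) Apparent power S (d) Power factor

Step 1 — Angular frequency: ω = 2π·f = 2π·207 = 1301 rad/s.
Step 2 — Component impedances:
  Z1: Z = jωL = j·1301·0.163 = 0 + j212 Ω
  Z2: Z = jωL = j·1301·0.0478 = 0 + j62.17 Ω
  Z3: Z = 1/(jωC) = -j/(ω·C) = 0 - j2.88e+04 Ω
  Z4: Z = R = 104 Ω
  Z5: Z = 1/(jωC) = -j/(ω·C) = 0 - j7.712 Ω
Step 3 — Bridge requires nodal analysis (the Z5 bridge couples midpoints C and D, so the two paths cannot be reduced to a simple series/parallel combination). Setting node B to ground and injecting 1 A at node A, the 3-node admittance system at A, C, D solves to V_A = Z_AB = 29.22 + j260.4 Ω = 262.1∠83.6° Ω.
Step 4 — Source phasor: V = 91.9∠-115.9° V = -40.14 - j82.67 V.
Step 5 — Current: I = V / Z = -0.3306 + j0.117 A = 0.3507∠160.5° A.
Step 6 — Complex power: S = V·I* = 3.593 + j32.02 VA.
Step 7 — Real power: P = Re(S) = 3.593 W.
Step 8 — Reactive power: Q = Im(S) = 32.02 VAR.
Step 9 — Apparent power: |S| = 32.23 VA.
Step 10 — Power factor: PF = P/|S| = 0.1115 (lagging).

(a) P = 3.593 W  (b) Q = 32.02 VAR  (c) S = 32.23 VA  (d) PF = 0.1115 (lagging)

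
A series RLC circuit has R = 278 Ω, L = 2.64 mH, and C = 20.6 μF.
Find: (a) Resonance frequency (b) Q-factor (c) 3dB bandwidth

Step 1 — Resonance condition Im(Z)=0 gives ω₀ = 1/√(LC).
Step 2 — ω₀ = 1/√(0.00264·2.06e-05) = 4288 rad/s.
Step 3 — f₀ = ω₀/(2π) = 682.5 Hz.
Step 4 — Series Q: Q = ω₀L/R = 4288·0.00264/278 = 0.04072.
Step 5 — 3dB bandwidth: Δω = ω₀/Q = 1.053e+05 rad/s; BW = Δω/(2π) = 1.676e+04 Hz.

(a) f₀ = 682.5 Hz  (b) Q = 0.04072  (c) BW = 1.676e+04 Hz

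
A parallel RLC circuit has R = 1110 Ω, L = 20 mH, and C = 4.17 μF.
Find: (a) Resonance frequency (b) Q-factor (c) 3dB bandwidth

Step 1 — Resonance: ω₀ = 1/√(LC) = 1/√(0.02·4.17e-06) = 3463 rad/s.
Step 2 — f₀ = ω₀/(2π) = 551.1 Hz.
Step 3 — Parallel Q: Q = R/(ω₀L) = 1110/(3463·0.02) = 16.03.
Step 4 — Bandwidth: Δω = ω₀/Q = 216 rad/s; BW = Δω/(2π) = 34.38 Hz.

(a) f₀ = 551.1 Hz  (b) Q = 16.03  (c) BW = 34.38 Hz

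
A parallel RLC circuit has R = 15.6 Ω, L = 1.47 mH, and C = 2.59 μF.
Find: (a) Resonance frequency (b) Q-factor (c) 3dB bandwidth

Step 1 — Resonance: ω₀ = 1/√(LC) = 1/√(0.00147·2.59e-06) = 1.621e+04 rad/s.
Step 2 — f₀ = ω₀/(2π) = 2579 Hz.
Step 3 — Parallel Q: Q = R/(ω₀L) = 15.6/(1.621e+04·0.00147) = 0.6548.
Step 4 — Bandwidth: Δω = ω₀/Q = 2.475e+04 rad/s; BW = Δω/(2π) = 3939 Hz.

(a) f₀ = 2579 Hz  (b) Q = 0.6548  (c) BW = 3939 Hz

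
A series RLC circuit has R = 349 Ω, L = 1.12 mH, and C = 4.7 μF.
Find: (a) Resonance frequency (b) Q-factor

Step 1 — Resonance condition Im(Z)=0 gives ω₀ = 1/√(LC).
Step 2 — ω₀ = 1/√(0.00112·4.7e-06) = 1.378e+04 rad/s.
Step 3 — f₀ = ω₀/(2π) = 2194 Hz.
Step 4 — Series Q: Q = ω₀L/R = 1.378e+04·0.00112/349 = 0.04423.

(a) f₀ = 2194 Hz  (b) Q = 0.04423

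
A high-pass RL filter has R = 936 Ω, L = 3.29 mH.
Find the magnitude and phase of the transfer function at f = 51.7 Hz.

Step 1 — Angular frequency: ω = 2π·51.7 = 324.8 rad/s.
Step 2 — Transfer function: H(jω) = jωL/(R + jωL).
Step 3 — Numerator jωL = j·1.069; denominator R + jωL = 936 + j1.069.
Step 4 — H = 1.304e-06 + j0.001142.
Step 5 — Magnitude: |H| = 0.001142 (-58.8 dB); phase: φ = 89.9°.

|H| = 0.001142 (-58.8 dB), φ = 89.9°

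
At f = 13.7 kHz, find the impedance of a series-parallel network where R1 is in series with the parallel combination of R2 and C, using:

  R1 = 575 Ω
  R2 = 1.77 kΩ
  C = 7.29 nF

Step 1 — Angular frequency: ω = 2π·f = 2π·1.37e+04 = 8.608e+04 rad/s.
Step 2 — Component impedances:
  R1: Z = R = 575 Ω
  R2: Z = R = 1770 Ω
  C: Z = 1/(jωC) = -j/(ω·C) = 0 - j1594 Ω
Step 3 — Parallel branch: R2 || C = 1/(1/R2 + 1/C) = 792.4 - j880.1 Ω.
Step 4 — Series with R1: Z_total = R1 + (R2 || C) = 1367 - j880.1 Ω = 1626∠-32.8° Ω.

Z = 1367 - j880.1 Ω = 1626∠-32.8° Ω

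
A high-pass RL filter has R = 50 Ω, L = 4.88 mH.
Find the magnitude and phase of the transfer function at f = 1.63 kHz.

Step 1 — Angular frequency: ω = 2π·1630 = 1.024e+04 rad/s.
Step 2 — Transfer function: H(jω) = jωL/(R + jωL).
Step 3 — Numerator jωL = j·49.98; denominator R + jωL = 50 + j49.98.
Step 4 — H = 0.4998 + j0.5.
Step 5 — Magnitude: |H| = 0.707 (-3.0 dB); phase: φ = 45.0°.

|H| = 0.707 (-3.0 dB), φ = 45.0°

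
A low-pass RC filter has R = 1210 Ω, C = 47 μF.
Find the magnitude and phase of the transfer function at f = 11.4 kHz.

Step 1 — Angular frequency: ω = 2π·1.14e+04 = 7.163e+04 rad/s.
Step 2 — Transfer function: H(jω) = 1/(1 + jωRC).
Step 3 — Denominator: 1 + jωRC = 1 + j·7.163e+04·1210·4.7e-05 = 1 + j4074.
Step 4 — H = 6.026e-08 - j0.0002455.
Step 5 — Magnitude: |H| = 0.0002455 (-72.2 dB); phase: φ = -90.0°.

|H| = 0.0002455 (-72.2 dB), φ = -90.0°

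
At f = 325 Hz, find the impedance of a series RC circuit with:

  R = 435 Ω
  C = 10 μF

Step 1 — Angular frequency: ω = 2π·f = 2π·325 = 2042 rad/s.
Step 2 — Component impedances:
  R: Z = R = 435 Ω
  C: Z = 1/(jωC) = -j/(ω·C) = 0 - j48.97 Ω
Step 3 — Series combination: Z_total = R + C = 435 - j48.97 Ω = 437.7∠-6.4° Ω.

Z = 435 - j48.97 Ω = 437.7∠-6.4° Ω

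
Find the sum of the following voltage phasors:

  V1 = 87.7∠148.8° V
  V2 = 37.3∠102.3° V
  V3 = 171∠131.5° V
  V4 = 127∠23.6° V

Step 1 — Convert each phasor to rectangular form:
  V1 = 87.7·(cos(148.8°) + j·sin(148.8°)) = -75.02 + j45.43 V
  V2 = 37.3·(cos(102.3°) + j·sin(102.3°)) = -7.946 + j36.44 V
  V3 = 171·(cos(131.5°) + j·sin(131.5°)) = -113.3 + j128.1 V
  V4 = 127·(cos(23.6°) + j·sin(23.6°)) = 116.4 + j50.84 V
Step 2 — Sum components: V_total = -79.89 + j260.8 V.
Step 3 — Convert to polar: |V_total| = 272.8 V, ∠V_total = 107.0°.

V_total = 272.8∠107.0° V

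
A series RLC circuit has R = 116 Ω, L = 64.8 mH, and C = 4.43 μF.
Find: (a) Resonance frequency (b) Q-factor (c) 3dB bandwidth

Step 1 — Resonance condition Im(Z)=0 gives ω₀ = 1/√(LC).
Step 2 — ω₀ = 1/√(0.0648·4.43e-06) = 1866 rad/s.
Step 3 — f₀ = ω₀/(2π) = 297.1 Hz.
Step 4 — Series Q: Q = ω₀L/R = 1866·0.0648/116 = 1.043.
Step 5 — 3dB bandwidth: Δω = ω₀/Q = 1790 rad/s; BW = Δω/(2π) = 284.9 Hz.

(a) f₀ = 297.1 Hz  (b) Q = 1.043  (c) BW = 284.9 Hz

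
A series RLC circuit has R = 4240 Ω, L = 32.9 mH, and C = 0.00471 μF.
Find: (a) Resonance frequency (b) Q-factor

Step 1 — Resonance condition Im(Z)=0 gives ω₀ = 1/√(LC).
Step 2 — ω₀ = 1/√(0.0329·4.71e-09) = 8.033e+04 rad/s.
Step 3 — f₀ = ω₀/(2π) = 1.279e+04 Hz.
Step 4 — Series Q: Q = ω₀L/R = 8.033e+04·0.0329/4240 = 0.6233.

(a) f₀ = 1.279e+04 Hz  (b) Q = 0.6233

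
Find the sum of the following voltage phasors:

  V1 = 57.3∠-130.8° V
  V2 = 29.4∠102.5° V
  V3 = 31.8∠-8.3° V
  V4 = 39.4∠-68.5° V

Step 1 — Convert each phasor to rectangular form:
  V1 = 57.3·(cos(-130.8°) + j·sin(-130.8°)) = -37.44 - j43.38 V
  V2 = 29.4·(cos(102.5°) + j·sin(102.5°)) = -6.363 + j28.7 V
  V3 = 31.8·(cos(-8.3°) + j·sin(-8.3°)) = 31.47 - j4.591 V
  V4 = 39.4·(cos(-68.5°) + j·sin(-68.5°)) = 14.44 - j36.66 V
Step 2 — Sum components: V_total = 2.103 - j55.92 V.
Step 3 — Convert to polar: |V_total| = 55.96 V, ∠V_total = -87.8°.

V_total = 55.96∠-87.8° V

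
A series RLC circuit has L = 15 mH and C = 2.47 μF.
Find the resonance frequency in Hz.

Step 1 — Resonance condition Im(Z)=0 gives ω₀ = 1/√(LC).
Step 2 — ω₀ = 1/√(0.015·2.47e-06) = 5195 rad/s.
Step 3 — f₀ = ω₀/(2π) = 826.8 Hz.

f₀ = 826.8 Hz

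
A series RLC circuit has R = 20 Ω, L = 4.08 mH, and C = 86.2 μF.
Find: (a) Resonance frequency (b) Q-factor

Step 1 — Resonance condition Im(Z)=0 gives ω₀ = 1/√(LC).
Step 2 — ω₀ = 1/√(0.00408·8.62e-05) = 1686 rad/s.
Step 3 — f₀ = ω₀/(2π) = 268.4 Hz.
Step 4 — Series Q: Q = ω₀L/R = 1686·0.00408/20 = 0.344.

(a) f₀ = 268.4 Hz  (b) Q = 0.344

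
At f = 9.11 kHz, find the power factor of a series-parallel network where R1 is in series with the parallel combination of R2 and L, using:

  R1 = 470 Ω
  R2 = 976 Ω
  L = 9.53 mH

Step 1 — Angular frequency: ω = 2π·f = 2π·9110 = 5.724e+04 rad/s.
Step 2 — Component impedances:
  R1: Z = R = 470 Ω
  R2: Z = R = 976 Ω
  L: Z = jωL = j·5.724e+04·0.00953 = 0 + j545.5 Ω
Step 3 — Parallel branch: R2 || L = 1/(1/R2 + 1/L) = 232.3 + j415.7 Ω.
Step 4 — Series with R1: Z_total = R1 + (R2 || L) = 702.3 + j415.7 Ω = 816.1∠30.6° Ω.
Step 5 — Power factor: PF = cos(φ) = Re(Z)/|Z| = 702.3/816.1 = 0.8606.
Step 6 — Type: Im(Z) = 415.7 ⇒ lagging (phase φ = 30.6°).

PF = 0.8606 (lagging, φ = 30.6°)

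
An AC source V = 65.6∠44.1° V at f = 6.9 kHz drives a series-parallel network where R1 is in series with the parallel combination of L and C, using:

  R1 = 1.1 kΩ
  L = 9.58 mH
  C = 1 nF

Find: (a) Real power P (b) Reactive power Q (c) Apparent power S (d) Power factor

Step 1 — Angular frequency: ω = 2π·f = 2π·6900 = 4.335e+04 rad/s.
Step 2 — Component impedances:
  R1: Z = R = 1100 Ω
  L: Z = jωL = j·4.335e+04·0.00958 = 0 + j415.3 Ω
  C: Z = 1/(jωC) = -j/(ω·C) = 0 - j2.307e+04 Ω
Step 3 — Parallel branch: L || C = 1/(1/L + 1/C) = 0 + j422.9 Ω.
Step 4 — Series with R1: Z_total = R1 + (L || C) = 1100 + j422.9 Ω = 1179∠21.0° Ω.
Step 5 — Source phasor: V = 65.6∠44.1° V = 47.11 + j45.65 V.
Step 6 — Current: I = V / Z = 0.05121 + j0.02181 A = 0.05566∠23.1° A.
Step 7 — Complex power: S = V·I* = 3.408 + j1.31 VA.
Step 8 — Real power: P = Re(S) = 3.408 W.
Step 9 — Reactive power: Q = Im(S) = 1.31 VAR.
Step 10 — Apparent power: |S| = 3.652 VA.
Step 11 — Power factor: PF = P/|S| = 0.9334 (lagging).

(a) P = 3.408 W  (b) Q = 1.31 VAR  (c) S = 3.652 VA  (d) PF = 0.9334 (lagging)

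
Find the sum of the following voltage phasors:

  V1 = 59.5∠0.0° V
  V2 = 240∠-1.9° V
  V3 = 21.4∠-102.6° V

Step 1 — Convert each phasor to rectangular form:
  V1 = 59.5·(cos(0.0°) + j·sin(0.0°)) = 59.5 V
  V2 = 240·(cos(-1.9°) + j·sin(-1.9°)) = 239.9 - j7.957 V
  V3 = 21.4·(cos(-102.6°) + j·sin(-102.6°)) = -4.668 - j20.88 V
Step 2 — Sum components: V_total = 294.7 - j28.84 V.
Step 3 — Convert to polar: |V_total| = 296.1 V, ∠V_total = -5.6°.

V_total = 296.1∠-5.6° V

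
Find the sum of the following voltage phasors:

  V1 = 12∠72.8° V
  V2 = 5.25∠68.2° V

Step 1 — Convert each phasor to rectangular form:
  V1 = 12·(cos(72.8°) + j·sin(72.8°)) = 3.548 + j11.46 V
  V2 = 5.25·(cos(68.2°) + j·sin(68.2°)) = 1.95 + j4.875 V
Step 2 — Sum components: V_total = 5.498 + j16.34 V.
Step 3 — Convert to polar: |V_total| = 17.24 V, ∠V_total = 71.4°.

V_total = 17.24∠71.4° V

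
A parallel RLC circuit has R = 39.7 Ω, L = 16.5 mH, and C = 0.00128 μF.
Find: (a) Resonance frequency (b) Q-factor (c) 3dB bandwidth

Step 1 — Resonance: ω₀ = 1/√(LC) = 1/√(0.0165·1.28e-09) = 2.176e+05 rad/s.
Step 2 — f₀ = ω₀/(2π) = 3.463e+04 Hz.
Step 3 — Parallel Q: Q = R/(ω₀L) = 39.7/(2.176e+05·0.0165) = 0.01106.
Step 4 — Bandwidth: Δω = ω₀/Q = 1.968e+07 rad/s; BW = Δω/(2π) = 3.132e+06 Hz.

(a) f₀ = 3.463e+04 Hz  (b) Q = 0.01106  (c) BW = 3.132e+06 Hz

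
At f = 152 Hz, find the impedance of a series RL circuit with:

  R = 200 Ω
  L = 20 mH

Step 1 — Angular frequency: ω = 2π·f = 2π·152 = 955 rad/s.
Step 2 — Component impedances:
  R: Z = R = 200 Ω
  L: Z = jωL = j·955·0.02 = 0 + j19.1 Ω
Step 3 — Series combination: Z_total = R + L = 200 + j19.1 Ω = 200.9∠5.5° Ω.

Z = 200 + j19.1 Ω = 200.9∠5.5° Ω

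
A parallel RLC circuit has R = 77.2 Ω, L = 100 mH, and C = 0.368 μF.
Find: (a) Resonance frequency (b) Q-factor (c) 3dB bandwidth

Step 1 — Resonance: ω₀ = 1/√(LC) = 1/√(0.1·3.68e-07) = 5213 rad/s.
Step 2 — f₀ = ω₀/(2π) = 829.7 Hz.
Step 3 — Parallel Q: Q = R/(ω₀L) = 77.2/(5213·0.1) = 0.1481.
Step 4 — Bandwidth: Δω = ω₀/Q = 3.52e+04 rad/s; BW = Δω/(2π) = 5602 Hz.

(a) f₀ = 829.7 Hz  (b) Q = 0.1481  (c) BW = 5602 Hz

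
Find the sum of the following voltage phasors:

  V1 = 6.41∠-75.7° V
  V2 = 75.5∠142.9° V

Step 1 — Convert each phasor to rectangular form:
  V1 = 6.41·(cos(-75.7°) + j·sin(-75.7°)) = 1.583 - j6.211 V
  V2 = 75.5·(cos(142.9°) + j·sin(142.9°)) = -60.22 + j45.54 V
Step 2 — Sum components: V_total = -58.63 + j39.33 V.
Step 3 — Convert to polar: |V_total| = 70.6 V, ∠V_total = 146.1°.

V_total = 70.6∠146.1° V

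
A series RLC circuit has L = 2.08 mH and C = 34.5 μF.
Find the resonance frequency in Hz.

Step 1 — Resonance condition Im(Z)=0 gives ω₀ = 1/√(LC).
Step 2 — ω₀ = 1/√(0.00208·3.45e-05) = 3733 rad/s.
Step 3 — f₀ = ω₀/(2π) = 594.1 Hz.

f₀ = 594.1 Hz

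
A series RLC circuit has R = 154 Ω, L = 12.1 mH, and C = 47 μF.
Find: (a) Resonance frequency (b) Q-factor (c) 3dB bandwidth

Step 1 — Resonance: ω₀ = 1/√(LC) = 1/√(0.0121·4.7e-05) = 1326 rad/s.
Step 2 — f₀ = ω₀/(2π) = 211 Hz.
Step 3 — Series Q: Q = ω₀L/R = 1326·0.0121/154 = 0.1042.
Step 4 — Bandwidth: Δω = ω₀/Q = 1.273e+04 rad/s; BW = Δω/(2π) = 2026 Hz.

(a) f₀ = 211 Hz  (b) Q = 0.1042  (c) BW = 2026 Hz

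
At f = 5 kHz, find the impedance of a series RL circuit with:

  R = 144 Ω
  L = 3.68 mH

Step 1 — Angular frequency: ω = 2π·f = 2π·5000 = 3.142e+04 rad/s.
Step 2 — Component impedances:
  R: Z = R = 144 Ω
  L: Z = jωL = j·3.142e+04·0.00368 = 0 + j115.6 Ω
Step 3 — Series combination: Z_total = R + L = 144 + j115.6 Ω = 184.7∠38.8° Ω.

Z = 144 + j115.6 Ω = 184.7∠38.8° Ω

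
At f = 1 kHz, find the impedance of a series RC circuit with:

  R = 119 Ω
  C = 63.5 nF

Step 1 — Angular frequency: ω = 2π·f = 2π·1000 = 6283 rad/s.
Step 2 — Component impedances:
  R: Z = R = 119 Ω
  C: Z = 1/(jωC) = -j/(ω·C) = 0 - j2506 Ω
Step 3 — Series combination: Z_total = R + C = 119 - j2506 Ω = 2509∠-87.3° Ω.

Z = 119 - j2506 Ω = 2509∠-87.3° Ω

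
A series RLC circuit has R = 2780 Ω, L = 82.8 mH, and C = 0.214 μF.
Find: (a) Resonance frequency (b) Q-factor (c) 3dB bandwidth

Step 1 — Resonance: ω₀ = 1/√(LC) = 1/√(0.0828·2.14e-07) = 7512 rad/s.
Step 2 — f₀ = ω₀/(2π) = 1196 Hz.
Step 3 — Series Q: Q = ω₀L/R = 7512·0.0828/2780 = 0.2238.
Step 4 — Bandwidth: Δω = ω₀/Q = 3.357e+04 rad/s; BW = Δω/(2π) = 5344 Hz.

(a) f₀ = 1196 Hz  (b) Q = 0.2238  (c) BW = 5344 Hz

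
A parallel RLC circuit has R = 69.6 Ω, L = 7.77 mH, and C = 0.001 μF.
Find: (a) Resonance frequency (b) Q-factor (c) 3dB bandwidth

Step 1 — Resonance: ω₀ = 1/√(LC) = 1/√(0.00777·1e-09) = 3.587e+05 rad/s.
Step 2 — f₀ = ω₀/(2π) = 5.71e+04 Hz.
Step 3 — Parallel Q: Q = R/(ω₀L) = 69.6/(3.587e+05·0.00777) = 0.02497.
Step 4 — Bandwidth: Δω = ω₀/Q = 1.437e+07 rad/s; BW = Δω/(2π) = 2.287e+06 Hz.

(a) f₀ = 5.71e+04 Hz  (b) Q = 0.02497  (c) BW = 2.287e+06 Hz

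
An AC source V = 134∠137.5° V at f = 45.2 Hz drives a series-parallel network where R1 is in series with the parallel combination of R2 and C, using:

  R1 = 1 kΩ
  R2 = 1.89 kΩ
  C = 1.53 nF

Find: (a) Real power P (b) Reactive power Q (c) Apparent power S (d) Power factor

Step 1 — Angular frequency: ω = 2π·f = 2π·45.2 = 284 rad/s.
Step 2 — Component impedances:
  R1: Z = R = 1000 Ω
  R2: Z = R = 1890 Ω
  C: Z = 1/(jωC) = -j/(ω·C) = 0 - j2.301e+06 Ω
Step 3 — Parallel branch: R2 || C = 1/(1/R2 + 1/C) = 1890 - j1.552 Ω.
Step 4 — Series with R1: Z_total = R1 + (R2 || C) = 2890 - j1.552 Ω = 2890∠-0.0° Ω.
Step 5 — Source phasor: V = 134∠137.5° V = -98.8 + j90.53 V.
Step 6 — Current: I = V / Z = -0.0342 + j0.03131 A = 0.04637∠137.5° A.
Step 7 — Complex power: S = V·I* = 6.213 - j0.003337 VA.
Step 8 — Real power: P = Re(S) = 6.213 W.
Step 9 — Reactive power: Q = Im(S) = -0.003337 VAR.
Step 10 — Apparent power: |S| = 6.213 VA.
Step 11 — Power factor: PF = P/|S| = 1 (leading).

(a) P = 6.213 W  (b) Q = -0.003337 VAR  (c) S = 6.213 VA  (d) PF = 1 (leading)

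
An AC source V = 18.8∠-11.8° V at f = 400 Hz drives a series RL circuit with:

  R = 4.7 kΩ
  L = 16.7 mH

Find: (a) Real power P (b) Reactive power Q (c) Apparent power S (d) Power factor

Step 1 — Angular frequency: ω = 2π·f = 2π·400 = 2513 rad/s.
Step 2 — Component impedances:
  R: Z = R = 4700 Ω
  L: Z = jωL = j·2513·0.0167 = 0 + j41.97 Ω
Step 3 — Series combination: Z_total = R + L = 4700 + j41.97 Ω = 4700∠0.5° Ω.
Step 4 — Source phasor: V = 18.8∠-11.8° V = 18.4 - j3.845 V.
Step 5 — Current: I = V / Z = 0.003908 - j0.0008529 A = 0.004∠-12.3° A.
Step 6 — Complex power: S = V·I* = 0.07519 + j0.0006715 VA.
Step 7 — Real power: P = Re(S) = 0.07519 W.
Step 8 — Reactive power: Q = Im(S) = 0.0006715 VAR.
Step 9 — Apparent power: |S| = 0.0752 VA.
Step 10 — Power factor: PF = P/|S| = 1 (lagging).

(a) P = 0.07519 W  (b) Q = 0.0006715 VAR  (c) S = 0.0752 VA  (d) PF = 1 (lagging)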